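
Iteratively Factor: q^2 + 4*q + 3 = (q + 1)*(q + 3)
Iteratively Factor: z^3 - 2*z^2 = (z)*(z^2 - 2*z) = z^2*(z - 2)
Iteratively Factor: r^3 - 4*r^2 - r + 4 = (r - 4)*(r^2 - 1) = (r - 4)*(r - 1)*(r + 1)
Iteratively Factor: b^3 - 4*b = (b - 2)*(b^2 + 2*b) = (b - 2)*(b + 2)*(b)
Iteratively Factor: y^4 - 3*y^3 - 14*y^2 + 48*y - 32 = (y + 4)*(y^3 - 7*y^2 + 14*y - 8) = (y - 2)*(y + 4)*(y^2 - 5*y + 4) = (y - 4)*(y - 2)*(y + 4)*(y - 1)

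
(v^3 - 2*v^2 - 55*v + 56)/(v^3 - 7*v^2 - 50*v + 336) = (v - 1)/(v - 6)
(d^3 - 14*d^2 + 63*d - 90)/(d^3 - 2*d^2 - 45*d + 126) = (d - 5)/(d + 7)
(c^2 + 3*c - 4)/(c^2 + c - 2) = (c + 4)/(c + 2)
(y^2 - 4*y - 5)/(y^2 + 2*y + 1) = (y - 5)/(y + 1)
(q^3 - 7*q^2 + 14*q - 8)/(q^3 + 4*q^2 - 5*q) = (q^2 - 6*q + 8)/(q*(q + 5))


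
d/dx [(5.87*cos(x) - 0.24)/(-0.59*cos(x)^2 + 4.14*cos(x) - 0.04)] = (-3.4633*cos(x)^2 + 0.283200000000001*cos(x) - 0.7588)*sin(x)/(0.3481*cos(x)^4 - 4.8852*cos(x)^3 + 17.1868*cos(x)^2 - 0.3312*cos(x) + 0.0016)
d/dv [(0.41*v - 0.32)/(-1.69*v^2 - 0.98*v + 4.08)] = (0.6929*v^2 - 1.0816*v + 1.3592)/(2.8561*v^4 + 3.3124*v^3 - 12.83*v^2 - 7.9968*v + 16.6464)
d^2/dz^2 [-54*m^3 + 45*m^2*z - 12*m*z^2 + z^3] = -24*m + 6*z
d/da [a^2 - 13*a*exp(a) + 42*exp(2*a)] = -13*a*exp(a) + 2*a + 84*exp(2*a) - 13*exp(a)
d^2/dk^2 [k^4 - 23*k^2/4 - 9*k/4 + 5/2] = 12*k^2 - 23/2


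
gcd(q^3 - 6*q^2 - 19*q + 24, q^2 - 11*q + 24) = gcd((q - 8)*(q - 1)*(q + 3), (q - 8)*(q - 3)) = q - 8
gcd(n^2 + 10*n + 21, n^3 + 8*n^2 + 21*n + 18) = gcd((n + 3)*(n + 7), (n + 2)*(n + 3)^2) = n + 3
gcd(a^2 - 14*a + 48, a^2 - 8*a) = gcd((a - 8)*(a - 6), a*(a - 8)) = a - 8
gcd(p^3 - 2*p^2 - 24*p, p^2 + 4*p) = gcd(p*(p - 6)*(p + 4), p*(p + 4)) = p^2 + 4*p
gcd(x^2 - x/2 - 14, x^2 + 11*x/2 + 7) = x + 7/2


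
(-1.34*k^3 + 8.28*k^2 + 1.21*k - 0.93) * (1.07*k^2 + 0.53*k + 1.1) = -1.4338*k^5 + 8.1494*k^4 + 4.2091*k^3 + 8.7542*k^2 + 0.8381*k - 1.023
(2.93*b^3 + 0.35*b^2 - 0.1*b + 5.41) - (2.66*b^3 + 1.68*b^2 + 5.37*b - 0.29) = 0.27*b^3 - 1.33*b^2 - 5.47*b + 5.7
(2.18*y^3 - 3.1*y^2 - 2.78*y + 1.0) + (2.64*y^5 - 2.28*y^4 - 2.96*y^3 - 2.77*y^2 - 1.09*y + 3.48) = 2.64*y^5 - 2.28*y^4 - 0.78*y^3 - 5.87*y^2 - 3.87*y + 4.48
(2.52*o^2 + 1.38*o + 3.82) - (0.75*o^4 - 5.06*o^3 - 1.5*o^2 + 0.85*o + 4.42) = -0.75*o^4 + 5.06*o^3 + 4.02*o^2 + 0.53*o - 0.6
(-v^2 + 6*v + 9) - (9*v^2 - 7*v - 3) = -10*v^2 + 13*v + 12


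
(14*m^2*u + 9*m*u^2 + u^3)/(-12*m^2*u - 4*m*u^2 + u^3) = (7*m + u)/(-6*m + u)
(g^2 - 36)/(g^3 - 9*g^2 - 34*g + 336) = (g - 6)/(g^2 - 15*g + 56)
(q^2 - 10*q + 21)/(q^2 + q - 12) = (q - 7)/(q + 4)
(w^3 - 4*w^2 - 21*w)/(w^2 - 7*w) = w + 3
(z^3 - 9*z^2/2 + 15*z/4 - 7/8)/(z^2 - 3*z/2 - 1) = (-8*z^3 + 36*z^2 - 30*z + 7)/(4*(-2*z^2 + 3*z + 2))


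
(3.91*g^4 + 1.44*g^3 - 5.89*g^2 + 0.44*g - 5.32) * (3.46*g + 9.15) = 13.5286*g^5 + 40.7589*g^4 - 7.2034*g^3 - 52.3711*g^2 - 14.3812*g - 48.678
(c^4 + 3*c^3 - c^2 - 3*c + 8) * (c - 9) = c^5 - 6*c^4 - 28*c^3 + 6*c^2 + 35*c - 72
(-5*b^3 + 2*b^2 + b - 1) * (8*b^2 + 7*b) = -40*b^5 - 19*b^4 + 22*b^3 - b^2 - 7*b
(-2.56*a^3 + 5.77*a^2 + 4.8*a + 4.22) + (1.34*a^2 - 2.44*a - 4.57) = -2.56*a^3 + 7.11*a^2 + 2.36*a - 0.350000000000001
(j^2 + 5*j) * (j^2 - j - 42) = j^4 + 4*j^3 - 47*j^2 - 210*j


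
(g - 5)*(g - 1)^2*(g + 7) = g^4 - 38*g^2 + 72*g - 35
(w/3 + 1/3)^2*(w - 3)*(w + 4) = w^4/9 + w^3/3 - w^2 - 23*w/9 - 4/3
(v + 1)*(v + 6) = v^2 + 7*v + 6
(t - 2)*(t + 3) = t^2 + t - 6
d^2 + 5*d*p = d*(d + 5*p)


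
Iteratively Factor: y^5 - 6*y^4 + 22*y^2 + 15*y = (y - 3)*(y^4 - 3*y^3 - 9*y^2 - 5*y) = y*(y - 3)*(y^3 - 3*y^2 - 9*y - 5) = y*(y - 5)*(y - 3)*(y^2 + 2*y + 1) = y*(y - 5)*(y - 3)*(y + 1)*(y + 1)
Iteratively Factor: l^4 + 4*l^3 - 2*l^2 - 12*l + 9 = (l + 3)*(l^3 + l^2 - 5*l + 3) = (l + 3)^2*(l^2 - 2*l + 1) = (l - 1)*(l + 3)^2*(l - 1)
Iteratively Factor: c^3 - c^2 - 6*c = (c)*(c^2 - c - 6) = c*(c - 3)*(c + 2)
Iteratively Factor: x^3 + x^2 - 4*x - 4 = (x - 2)*(x^2 + 3*x + 2) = (x - 2)*(x + 1)*(x + 2)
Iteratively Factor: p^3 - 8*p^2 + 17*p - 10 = (p - 2)*(p^2 - 6*p + 5) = (p - 5)*(p - 2)*(p - 1)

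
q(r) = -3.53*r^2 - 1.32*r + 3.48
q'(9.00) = -64.86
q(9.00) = -294.33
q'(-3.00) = 19.86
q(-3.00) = -24.33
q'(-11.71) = 81.35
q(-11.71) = -465.11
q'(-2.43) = 15.84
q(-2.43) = -14.16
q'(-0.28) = 0.66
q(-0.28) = 3.57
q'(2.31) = -17.63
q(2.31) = -18.41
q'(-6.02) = 41.18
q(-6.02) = -116.50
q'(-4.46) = 30.17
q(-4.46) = -60.85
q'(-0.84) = 4.61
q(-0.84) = 2.10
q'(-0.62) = 3.06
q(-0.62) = 2.94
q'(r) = -7.06*r - 1.32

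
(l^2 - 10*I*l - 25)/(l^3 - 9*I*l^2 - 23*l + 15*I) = (l - 5*I)/(l^2 - 4*I*l - 3)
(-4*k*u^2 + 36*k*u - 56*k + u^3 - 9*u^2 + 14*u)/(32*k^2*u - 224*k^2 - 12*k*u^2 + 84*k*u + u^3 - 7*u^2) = (u - 2)/(-8*k + u)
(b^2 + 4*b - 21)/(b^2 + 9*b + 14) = (b - 3)/(b + 2)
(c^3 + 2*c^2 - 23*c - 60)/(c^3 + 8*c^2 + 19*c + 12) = (c - 5)/(c + 1)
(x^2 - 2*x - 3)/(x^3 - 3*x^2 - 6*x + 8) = (x^2 - 2*x - 3)/(x^3 - 3*x^2 - 6*x + 8)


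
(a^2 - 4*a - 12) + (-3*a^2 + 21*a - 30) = -2*a^2 + 17*a - 42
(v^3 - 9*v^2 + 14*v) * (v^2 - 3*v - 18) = v^5 - 12*v^4 + 23*v^3 + 120*v^2 - 252*v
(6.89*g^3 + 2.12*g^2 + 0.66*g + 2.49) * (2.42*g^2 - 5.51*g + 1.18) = 16.6738*g^5 - 32.8335*g^4 - 1.9538*g^3 + 4.8908*g^2 - 12.9411*g + 2.9382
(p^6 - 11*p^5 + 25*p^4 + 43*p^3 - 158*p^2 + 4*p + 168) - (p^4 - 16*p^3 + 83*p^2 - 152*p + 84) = p^6 - 11*p^5 + 24*p^4 + 59*p^3 - 241*p^2 + 156*p + 84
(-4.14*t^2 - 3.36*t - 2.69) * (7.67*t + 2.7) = -31.7538*t^3 - 36.9492*t^2 - 29.7043*t - 7.263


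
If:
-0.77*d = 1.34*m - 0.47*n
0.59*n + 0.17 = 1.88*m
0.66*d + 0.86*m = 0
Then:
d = -0.15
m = 0.12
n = 0.08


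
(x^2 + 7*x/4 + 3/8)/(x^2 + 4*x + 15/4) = (4*x + 1)/(2*(2*x + 5))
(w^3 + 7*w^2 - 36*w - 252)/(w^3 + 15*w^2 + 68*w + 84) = (w - 6)/(w + 2)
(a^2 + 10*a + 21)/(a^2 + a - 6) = (a + 7)/(a - 2)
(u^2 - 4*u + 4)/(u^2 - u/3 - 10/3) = 3*(u - 2)/(3*u + 5)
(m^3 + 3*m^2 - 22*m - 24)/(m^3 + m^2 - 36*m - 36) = (m - 4)/(m - 6)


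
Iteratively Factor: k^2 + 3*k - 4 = (k - 1)*(k + 4)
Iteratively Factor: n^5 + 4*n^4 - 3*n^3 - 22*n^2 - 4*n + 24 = (n + 2)*(n^4 + 2*n^3 - 7*n^2 - 8*n + 12) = (n - 1)*(n + 2)*(n^3 + 3*n^2 - 4*n - 12) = (n - 2)*(n - 1)*(n + 2)*(n^2 + 5*n + 6) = (n - 2)*(n - 1)*(n + 2)*(n + 3)*(n + 2)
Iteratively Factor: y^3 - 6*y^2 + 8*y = (y - 4)*(y^2 - 2*y) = y*(y - 4)*(y - 2)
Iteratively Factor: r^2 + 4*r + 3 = (r + 3)*(r + 1)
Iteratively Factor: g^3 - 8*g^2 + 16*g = (g)*(g^2 - 8*g + 16) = g*(g - 4)*(g - 4)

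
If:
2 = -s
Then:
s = -2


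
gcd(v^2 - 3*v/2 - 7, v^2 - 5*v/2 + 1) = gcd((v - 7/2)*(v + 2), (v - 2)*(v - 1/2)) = 1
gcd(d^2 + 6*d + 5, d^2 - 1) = d + 1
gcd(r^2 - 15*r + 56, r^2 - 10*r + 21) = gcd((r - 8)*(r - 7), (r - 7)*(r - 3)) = r - 7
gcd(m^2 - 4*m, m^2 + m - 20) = m - 4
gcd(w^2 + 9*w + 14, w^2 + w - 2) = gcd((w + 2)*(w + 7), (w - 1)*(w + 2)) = w + 2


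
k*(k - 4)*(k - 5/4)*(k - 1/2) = k^4 - 23*k^3/4 + 61*k^2/8 - 5*k/2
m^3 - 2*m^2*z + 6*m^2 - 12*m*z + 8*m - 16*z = (m + 2)*(m + 4)*(m - 2*z)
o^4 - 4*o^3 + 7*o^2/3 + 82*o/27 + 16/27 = (o - 8/3)*(o - 2)*(o + 1/3)^2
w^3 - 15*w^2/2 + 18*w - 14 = (w - 7/2)*(w - 2)^2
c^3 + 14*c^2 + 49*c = c*(c + 7)^2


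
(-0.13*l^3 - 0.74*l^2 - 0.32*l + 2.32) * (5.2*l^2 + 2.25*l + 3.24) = -0.676*l^5 - 4.1405*l^4 - 3.7502*l^3 + 8.9464*l^2 + 4.1832*l + 7.5168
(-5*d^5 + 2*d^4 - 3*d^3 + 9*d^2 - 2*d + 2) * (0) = 0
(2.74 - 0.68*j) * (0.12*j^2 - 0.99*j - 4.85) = -0.0816*j^3 + 1.002*j^2 + 0.5854*j - 13.289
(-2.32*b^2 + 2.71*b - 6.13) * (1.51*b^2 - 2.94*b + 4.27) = -3.5032*b^4 + 10.9129*b^3 - 27.1301*b^2 + 29.5939*b - 26.1751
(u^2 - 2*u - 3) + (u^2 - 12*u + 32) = 2*u^2 - 14*u + 29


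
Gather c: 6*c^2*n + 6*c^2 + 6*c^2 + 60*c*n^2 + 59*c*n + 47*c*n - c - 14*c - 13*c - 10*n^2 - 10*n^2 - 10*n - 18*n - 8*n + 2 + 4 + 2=c^2*(6*n + 12) + c*(60*n^2 + 106*n - 28) - 20*n^2 - 36*n + 8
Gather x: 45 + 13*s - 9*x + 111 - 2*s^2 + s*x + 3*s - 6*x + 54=-2*s^2 + 16*s + x*(s - 15) + 210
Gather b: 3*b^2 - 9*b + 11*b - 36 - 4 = 3*b^2 + 2*b - 40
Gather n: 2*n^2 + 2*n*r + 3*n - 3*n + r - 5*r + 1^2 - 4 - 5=2*n^2 + 2*n*r - 4*r - 8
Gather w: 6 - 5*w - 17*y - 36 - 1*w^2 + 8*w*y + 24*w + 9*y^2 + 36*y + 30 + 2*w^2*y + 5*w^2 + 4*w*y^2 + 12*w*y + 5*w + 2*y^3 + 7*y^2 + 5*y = w^2*(2*y + 4) + w*(4*y^2 + 20*y + 24) + 2*y^3 + 16*y^2 + 24*y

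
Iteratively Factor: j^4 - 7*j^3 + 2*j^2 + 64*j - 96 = (j + 3)*(j^3 - 10*j^2 + 32*j - 32) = (j - 4)*(j + 3)*(j^2 - 6*j + 8) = (j - 4)^2*(j + 3)*(j - 2)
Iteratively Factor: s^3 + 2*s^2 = (s)*(s^2 + 2*s) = s*(s + 2)*(s)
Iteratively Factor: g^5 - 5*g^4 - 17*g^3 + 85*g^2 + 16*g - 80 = (g + 4)*(g^4 - 9*g^3 + 19*g^2 + 9*g - 20) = (g - 4)*(g + 4)*(g^3 - 5*g^2 - g + 5) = (g - 4)*(g + 1)*(g + 4)*(g^2 - 6*g + 5) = (g - 4)*(g - 1)*(g + 1)*(g + 4)*(g - 5)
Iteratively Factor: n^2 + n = (n)*(n + 1)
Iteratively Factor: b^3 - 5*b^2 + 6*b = (b)*(b^2 - 5*b + 6) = b*(b - 2)*(b - 3)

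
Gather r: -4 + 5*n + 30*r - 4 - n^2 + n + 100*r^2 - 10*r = -n^2 + 6*n + 100*r^2 + 20*r - 8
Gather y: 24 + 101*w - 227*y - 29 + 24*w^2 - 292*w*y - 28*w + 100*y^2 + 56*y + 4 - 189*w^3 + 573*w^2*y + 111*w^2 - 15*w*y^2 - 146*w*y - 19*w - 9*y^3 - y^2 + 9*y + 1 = -189*w^3 + 135*w^2 + 54*w - 9*y^3 + y^2*(99 - 15*w) + y*(573*w^2 - 438*w - 162)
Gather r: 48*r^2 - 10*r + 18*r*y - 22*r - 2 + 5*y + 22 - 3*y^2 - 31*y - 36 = 48*r^2 + r*(18*y - 32) - 3*y^2 - 26*y - 16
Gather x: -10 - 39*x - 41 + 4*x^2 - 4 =4*x^2 - 39*x - 55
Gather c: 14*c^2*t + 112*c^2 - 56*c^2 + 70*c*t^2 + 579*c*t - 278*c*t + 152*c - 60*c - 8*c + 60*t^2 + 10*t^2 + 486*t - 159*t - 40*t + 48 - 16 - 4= c^2*(14*t + 56) + c*(70*t^2 + 301*t + 84) + 70*t^2 + 287*t + 28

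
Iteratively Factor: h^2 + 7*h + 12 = (h + 4)*(h + 3)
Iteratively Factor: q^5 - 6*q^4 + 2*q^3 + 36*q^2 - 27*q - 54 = (q - 3)*(q^4 - 3*q^3 - 7*q^2 + 15*q + 18) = (q - 3)*(q + 2)*(q^3 - 5*q^2 + 3*q + 9) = (q - 3)^2*(q + 2)*(q^2 - 2*q - 3) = (q - 3)^3*(q + 2)*(q + 1)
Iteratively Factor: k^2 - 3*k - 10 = (k - 5)*(k + 2)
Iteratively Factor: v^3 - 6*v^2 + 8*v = (v - 2)*(v^2 - 4*v) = (v - 4)*(v - 2)*(v)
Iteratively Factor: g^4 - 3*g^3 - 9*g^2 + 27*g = (g - 3)*(g^3 - 9*g) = g*(g - 3)*(g^2 - 9) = g*(g - 3)*(g + 3)*(g - 3)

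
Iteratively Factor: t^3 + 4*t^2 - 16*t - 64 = (t + 4)*(t^2 - 16) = (t - 4)*(t + 4)*(t + 4)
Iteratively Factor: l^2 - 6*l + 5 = (l - 1)*(l - 5)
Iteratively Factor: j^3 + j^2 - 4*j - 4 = (j + 1)*(j^2 - 4) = (j + 1)*(j + 2)*(j - 2)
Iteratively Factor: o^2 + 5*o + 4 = (o + 1)*(o + 4)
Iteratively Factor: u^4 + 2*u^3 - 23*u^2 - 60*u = (u + 3)*(u^3 - u^2 - 20*u) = u*(u + 3)*(u^2 - u - 20) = u*(u - 5)*(u + 3)*(u + 4)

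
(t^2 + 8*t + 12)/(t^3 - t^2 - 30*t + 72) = (t + 2)/(t^2 - 7*t + 12)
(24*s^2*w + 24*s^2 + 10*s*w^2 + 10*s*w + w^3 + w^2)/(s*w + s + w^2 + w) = (24*s^2 + 10*s*w + w^2)/(s + w)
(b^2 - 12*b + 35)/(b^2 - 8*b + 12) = (b^2 - 12*b + 35)/(b^2 - 8*b + 12)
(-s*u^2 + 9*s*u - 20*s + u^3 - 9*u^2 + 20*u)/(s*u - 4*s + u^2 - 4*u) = (-s*u + 5*s + u^2 - 5*u)/(s + u)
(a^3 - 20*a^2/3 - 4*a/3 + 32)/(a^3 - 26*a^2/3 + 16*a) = (a + 2)/a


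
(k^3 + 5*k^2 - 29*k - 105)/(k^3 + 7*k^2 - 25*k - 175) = (k + 3)/(k + 5)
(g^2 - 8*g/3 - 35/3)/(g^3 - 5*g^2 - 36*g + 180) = (g + 7/3)/(g^2 - 36)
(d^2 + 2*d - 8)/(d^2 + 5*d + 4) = (d - 2)/(d + 1)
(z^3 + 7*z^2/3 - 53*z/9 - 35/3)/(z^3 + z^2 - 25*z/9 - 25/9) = (3*z^2 + 2*z - 21)/(3*z^2 - 2*z - 5)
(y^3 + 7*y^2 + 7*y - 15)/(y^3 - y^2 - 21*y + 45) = (y^2 + 2*y - 3)/(y^2 - 6*y + 9)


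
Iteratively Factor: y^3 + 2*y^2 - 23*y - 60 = (y + 3)*(y^2 - y - 20) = (y - 5)*(y + 3)*(y + 4)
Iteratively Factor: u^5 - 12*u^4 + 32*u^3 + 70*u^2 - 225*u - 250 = (u - 5)*(u^4 - 7*u^3 - 3*u^2 + 55*u + 50) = (u - 5)*(u + 2)*(u^3 - 9*u^2 + 15*u + 25) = (u - 5)*(u + 1)*(u + 2)*(u^2 - 10*u + 25) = (u - 5)^2*(u + 1)*(u + 2)*(u - 5)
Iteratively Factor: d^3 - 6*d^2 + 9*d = (d - 3)*(d^2 - 3*d) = (d - 3)^2*(d)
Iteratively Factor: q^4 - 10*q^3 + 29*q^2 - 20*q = (q)*(q^3 - 10*q^2 + 29*q - 20) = q*(q - 5)*(q^2 - 5*q + 4) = q*(q - 5)*(q - 1)*(q - 4)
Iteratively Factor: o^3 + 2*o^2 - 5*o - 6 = (o + 3)*(o^2 - o - 2) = (o - 2)*(o + 3)*(o + 1)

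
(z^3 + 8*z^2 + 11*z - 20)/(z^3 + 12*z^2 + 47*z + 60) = (z - 1)/(z + 3)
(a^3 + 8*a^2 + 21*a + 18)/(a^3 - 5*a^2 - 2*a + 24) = (a^2 + 6*a + 9)/(a^2 - 7*a + 12)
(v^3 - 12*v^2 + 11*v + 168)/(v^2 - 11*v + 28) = (v^2 - 5*v - 24)/(v - 4)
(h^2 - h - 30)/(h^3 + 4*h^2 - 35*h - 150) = 1/(h + 5)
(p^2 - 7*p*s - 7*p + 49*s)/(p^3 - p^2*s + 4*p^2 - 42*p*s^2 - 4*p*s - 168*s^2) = (p - 7)/(p^2 + 6*p*s + 4*p + 24*s)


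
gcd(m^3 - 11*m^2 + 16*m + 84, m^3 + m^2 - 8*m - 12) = m + 2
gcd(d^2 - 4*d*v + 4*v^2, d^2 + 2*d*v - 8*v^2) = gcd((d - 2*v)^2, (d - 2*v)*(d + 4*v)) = -d + 2*v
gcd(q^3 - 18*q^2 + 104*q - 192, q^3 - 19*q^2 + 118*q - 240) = q^2 - 14*q + 48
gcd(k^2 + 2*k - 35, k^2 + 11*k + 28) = k + 7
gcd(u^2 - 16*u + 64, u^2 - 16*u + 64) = u^2 - 16*u + 64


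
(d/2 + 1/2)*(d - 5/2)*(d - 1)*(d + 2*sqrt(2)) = d^4/2 - 5*d^3/4 + sqrt(2)*d^3 - 5*sqrt(2)*d^2/2 - d^2/2 - sqrt(2)*d + 5*d/4 + 5*sqrt(2)/2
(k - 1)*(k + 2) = k^2 + k - 2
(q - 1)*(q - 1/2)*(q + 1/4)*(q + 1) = q^4 - q^3/4 - 9*q^2/8 + q/4 + 1/8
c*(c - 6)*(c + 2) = c^3 - 4*c^2 - 12*c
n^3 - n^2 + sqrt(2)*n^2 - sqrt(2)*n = n*(n - 1)*(n + sqrt(2))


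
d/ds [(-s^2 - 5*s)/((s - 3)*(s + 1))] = (7*s^2 + 6*s + 15)/(s^4 - 4*s^3 - 2*s^2 + 12*s + 9)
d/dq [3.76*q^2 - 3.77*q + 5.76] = 7.52*q - 3.77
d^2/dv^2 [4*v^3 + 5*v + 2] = 24*v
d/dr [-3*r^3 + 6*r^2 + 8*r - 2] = -9*r^2 + 12*r + 8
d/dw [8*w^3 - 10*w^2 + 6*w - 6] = 24*w^2 - 20*w + 6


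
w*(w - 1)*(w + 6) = w^3 + 5*w^2 - 6*w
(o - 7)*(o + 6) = o^2 - o - 42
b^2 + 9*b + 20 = (b + 4)*(b + 5)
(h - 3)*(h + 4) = h^2 + h - 12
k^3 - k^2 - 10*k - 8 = (k - 4)*(k + 1)*(k + 2)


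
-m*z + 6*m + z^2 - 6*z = (-m + z)*(z - 6)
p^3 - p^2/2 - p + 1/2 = (p - 1)*(p - 1/2)*(p + 1)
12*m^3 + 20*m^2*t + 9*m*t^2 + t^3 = (m + t)*(2*m + t)*(6*m + t)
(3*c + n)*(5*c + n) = 15*c^2 + 8*c*n + n^2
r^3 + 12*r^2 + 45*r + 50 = (r + 2)*(r + 5)^2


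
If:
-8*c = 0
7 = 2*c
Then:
No Solution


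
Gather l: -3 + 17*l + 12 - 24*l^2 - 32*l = -24*l^2 - 15*l + 9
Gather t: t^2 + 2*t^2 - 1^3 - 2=3*t^2 - 3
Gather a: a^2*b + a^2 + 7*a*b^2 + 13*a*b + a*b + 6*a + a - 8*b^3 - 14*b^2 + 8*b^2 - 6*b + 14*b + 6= a^2*(b + 1) + a*(7*b^2 + 14*b + 7) - 8*b^3 - 6*b^2 + 8*b + 6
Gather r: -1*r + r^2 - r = r^2 - 2*r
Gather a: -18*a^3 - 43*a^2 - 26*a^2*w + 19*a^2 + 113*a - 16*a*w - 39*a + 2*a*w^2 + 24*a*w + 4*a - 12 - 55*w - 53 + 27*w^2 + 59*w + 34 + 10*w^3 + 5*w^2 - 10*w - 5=-18*a^3 + a^2*(-26*w - 24) + a*(2*w^2 + 8*w + 78) + 10*w^3 + 32*w^2 - 6*w - 36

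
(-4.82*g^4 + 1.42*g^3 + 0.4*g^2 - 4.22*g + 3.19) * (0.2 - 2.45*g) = 11.809*g^5 - 4.443*g^4 - 0.696*g^3 + 10.419*g^2 - 8.6595*g + 0.638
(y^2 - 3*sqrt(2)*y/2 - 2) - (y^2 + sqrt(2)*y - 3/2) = -5*sqrt(2)*y/2 - 1/2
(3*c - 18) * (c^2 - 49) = 3*c^3 - 18*c^2 - 147*c + 882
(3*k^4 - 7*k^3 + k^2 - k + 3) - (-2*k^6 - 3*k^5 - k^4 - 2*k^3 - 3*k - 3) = 2*k^6 + 3*k^5 + 4*k^4 - 5*k^3 + k^2 + 2*k + 6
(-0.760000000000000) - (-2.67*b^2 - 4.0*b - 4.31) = 2.67*b^2 + 4.0*b + 3.55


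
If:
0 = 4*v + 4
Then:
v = -1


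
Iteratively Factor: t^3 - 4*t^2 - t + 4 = (t - 1)*(t^2 - 3*t - 4) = (t - 1)*(t + 1)*(t - 4)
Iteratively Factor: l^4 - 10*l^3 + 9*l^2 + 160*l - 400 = (l - 5)*(l^3 - 5*l^2 - 16*l + 80) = (l - 5)*(l - 4)*(l^2 - l - 20) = (l - 5)*(l - 4)*(l + 4)*(l - 5)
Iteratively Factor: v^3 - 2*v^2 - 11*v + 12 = (v - 4)*(v^2 + 2*v - 3) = (v - 4)*(v + 3)*(v - 1)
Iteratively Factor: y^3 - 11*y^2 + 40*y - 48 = (y - 4)*(y^2 - 7*y + 12) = (y - 4)*(y - 3)*(y - 4)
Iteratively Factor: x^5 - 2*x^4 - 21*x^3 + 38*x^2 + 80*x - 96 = (x - 4)*(x^4 + 2*x^3 - 13*x^2 - 14*x + 24) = (x - 4)*(x - 1)*(x^3 + 3*x^2 - 10*x - 24) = (x - 4)*(x - 1)*(x + 2)*(x^2 + x - 12) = (x - 4)*(x - 3)*(x - 1)*(x + 2)*(x + 4)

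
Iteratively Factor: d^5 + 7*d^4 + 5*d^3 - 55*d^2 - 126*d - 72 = (d + 1)*(d^4 + 6*d^3 - d^2 - 54*d - 72) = (d - 3)*(d + 1)*(d^3 + 9*d^2 + 26*d + 24) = (d - 3)*(d + 1)*(d + 3)*(d^2 + 6*d + 8) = (d - 3)*(d + 1)*(d + 3)*(d + 4)*(d + 2)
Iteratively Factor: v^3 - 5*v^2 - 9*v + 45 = (v - 3)*(v^2 - 2*v - 15) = (v - 3)*(v + 3)*(v - 5)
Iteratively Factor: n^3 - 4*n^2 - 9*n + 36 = (n + 3)*(n^2 - 7*n + 12) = (n - 4)*(n + 3)*(n - 3)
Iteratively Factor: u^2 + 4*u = (u)*(u + 4)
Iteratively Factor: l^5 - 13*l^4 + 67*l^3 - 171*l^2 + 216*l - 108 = (l - 2)*(l^4 - 11*l^3 + 45*l^2 - 81*l + 54) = (l - 3)*(l - 2)*(l^3 - 8*l^2 + 21*l - 18) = (l - 3)^2*(l - 2)*(l^2 - 5*l + 6) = (l - 3)^2*(l - 2)^2*(l - 3)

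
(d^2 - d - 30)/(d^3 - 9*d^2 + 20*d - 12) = (d + 5)/(d^2 - 3*d + 2)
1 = 1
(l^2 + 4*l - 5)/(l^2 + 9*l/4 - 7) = 4*(l^2 + 4*l - 5)/(4*l^2 + 9*l - 28)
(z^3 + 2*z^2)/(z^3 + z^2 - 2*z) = z/(z - 1)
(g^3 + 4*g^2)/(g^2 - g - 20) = g^2/(g - 5)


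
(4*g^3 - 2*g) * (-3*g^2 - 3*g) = -12*g^5 - 12*g^4 + 6*g^3 + 6*g^2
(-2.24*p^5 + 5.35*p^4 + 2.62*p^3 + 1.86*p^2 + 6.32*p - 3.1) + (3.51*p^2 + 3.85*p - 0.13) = -2.24*p^5 + 5.35*p^4 + 2.62*p^3 + 5.37*p^2 + 10.17*p - 3.23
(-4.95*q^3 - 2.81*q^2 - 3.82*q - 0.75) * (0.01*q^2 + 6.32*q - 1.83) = -0.0495*q^5 - 31.3121*q^4 - 8.7389*q^3 - 19.0076*q^2 + 2.2506*q + 1.3725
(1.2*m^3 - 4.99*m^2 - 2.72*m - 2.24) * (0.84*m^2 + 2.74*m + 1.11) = 1.008*m^5 - 0.9036*m^4 - 14.6254*m^3 - 14.8733*m^2 - 9.1568*m - 2.4864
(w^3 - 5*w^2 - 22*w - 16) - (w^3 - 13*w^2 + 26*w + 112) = 8*w^2 - 48*w - 128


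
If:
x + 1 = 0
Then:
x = -1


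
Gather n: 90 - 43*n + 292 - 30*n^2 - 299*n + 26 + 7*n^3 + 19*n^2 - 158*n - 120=7*n^3 - 11*n^2 - 500*n + 288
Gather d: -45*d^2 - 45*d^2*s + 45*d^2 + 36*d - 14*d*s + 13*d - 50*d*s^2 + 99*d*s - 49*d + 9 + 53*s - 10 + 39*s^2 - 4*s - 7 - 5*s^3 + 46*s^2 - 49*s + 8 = -45*d^2*s + d*(-50*s^2 + 85*s) - 5*s^3 + 85*s^2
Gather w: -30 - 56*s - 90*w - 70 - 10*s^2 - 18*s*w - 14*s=-10*s^2 - 70*s + w*(-18*s - 90) - 100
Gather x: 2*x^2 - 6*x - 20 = 2*x^2 - 6*x - 20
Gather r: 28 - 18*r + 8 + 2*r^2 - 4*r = 2*r^2 - 22*r + 36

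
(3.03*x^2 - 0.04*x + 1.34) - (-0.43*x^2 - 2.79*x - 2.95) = 3.46*x^2 + 2.75*x + 4.29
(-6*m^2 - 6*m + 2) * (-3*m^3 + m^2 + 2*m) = 18*m^5 + 12*m^4 - 24*m^3 - 10*m^2 + 4*m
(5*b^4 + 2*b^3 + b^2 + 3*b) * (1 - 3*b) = -15*b^5 - b^4 - b^3 - 8*b^2 + 3*b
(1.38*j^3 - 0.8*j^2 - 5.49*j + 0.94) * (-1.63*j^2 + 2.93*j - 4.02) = -2.2494*j^5 + 5.3474*j^4 + 1.0571*j^3 - 14.4019*j^2 + 24.824*j - 3.7788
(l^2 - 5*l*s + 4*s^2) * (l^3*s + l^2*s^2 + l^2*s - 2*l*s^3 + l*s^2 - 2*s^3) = l^5*s - 4*l^4*s^2 + l^4*s - 3*l^3*s^3 - 4*l^3*s^2 + 14*l^2*s^4 - 3*l^2*s^3 - 8*l*s^5 + 14*l*s^4 - 8*s^5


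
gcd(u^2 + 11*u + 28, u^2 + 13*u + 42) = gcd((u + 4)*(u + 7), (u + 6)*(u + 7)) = u + 7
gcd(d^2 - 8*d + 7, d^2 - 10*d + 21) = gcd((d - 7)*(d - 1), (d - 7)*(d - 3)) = d - 7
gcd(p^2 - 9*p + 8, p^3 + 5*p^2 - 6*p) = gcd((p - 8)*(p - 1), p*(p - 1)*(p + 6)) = p - 1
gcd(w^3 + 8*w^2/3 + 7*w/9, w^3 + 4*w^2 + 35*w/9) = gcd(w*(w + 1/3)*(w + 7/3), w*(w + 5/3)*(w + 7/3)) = w^2 + 7*w/3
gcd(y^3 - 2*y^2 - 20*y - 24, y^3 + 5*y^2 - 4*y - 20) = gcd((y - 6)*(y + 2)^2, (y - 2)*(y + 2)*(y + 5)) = y + 2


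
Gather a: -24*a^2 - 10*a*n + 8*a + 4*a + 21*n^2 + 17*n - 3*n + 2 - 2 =-24*a^2 + a*(12 - 10*n) + 21*n^2 + 14*n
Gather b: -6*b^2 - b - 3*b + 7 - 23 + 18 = -6*b^2 - 4*b + 2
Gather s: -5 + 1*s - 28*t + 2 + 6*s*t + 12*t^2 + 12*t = s*(6*t + 1) + 12*t^2 - 16*t - 3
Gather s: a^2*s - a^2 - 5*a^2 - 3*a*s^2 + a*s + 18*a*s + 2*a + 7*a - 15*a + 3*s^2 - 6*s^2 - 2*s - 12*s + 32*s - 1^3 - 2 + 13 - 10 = -6*a^2 - 6*a + s^2*(-3*a - 3) + s*(a^2 + 19*a + 18)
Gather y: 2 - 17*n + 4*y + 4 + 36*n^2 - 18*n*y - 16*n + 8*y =36*n^2 - 33*n + y*(12 - 18*n) + 6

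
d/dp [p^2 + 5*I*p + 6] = 2*p + 5*I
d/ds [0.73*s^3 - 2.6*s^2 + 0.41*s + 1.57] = 2.19*s^2 - 5.2*s + 0.41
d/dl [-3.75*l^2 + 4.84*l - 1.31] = 4.84 - 7.5*l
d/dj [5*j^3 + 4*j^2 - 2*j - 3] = 15*j^2 + 8*j - 2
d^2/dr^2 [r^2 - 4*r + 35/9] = 2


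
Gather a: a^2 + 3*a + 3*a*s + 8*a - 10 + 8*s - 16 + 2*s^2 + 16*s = a^2 + a*(3*s + 11) + 2*s^2 + 24*s - 26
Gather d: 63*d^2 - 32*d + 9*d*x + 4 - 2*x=63*d^2 + d*(9*x - 32) - 2*x + 4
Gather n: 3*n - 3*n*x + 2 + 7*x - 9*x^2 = n*(3 - 3*x) - 9*x^2 + 7*x + 2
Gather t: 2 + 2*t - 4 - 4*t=-2*t - 2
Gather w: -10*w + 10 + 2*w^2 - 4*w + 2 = 2*w^2 - 14*w + 12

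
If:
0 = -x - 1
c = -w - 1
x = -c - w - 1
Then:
No Solution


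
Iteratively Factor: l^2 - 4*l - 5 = (l - 5)*(l + 1)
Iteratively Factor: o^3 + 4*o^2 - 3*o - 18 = (o - 2)*(o^2 + 6*o + 9) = (o - 2)*(o + 3)*(o + 3)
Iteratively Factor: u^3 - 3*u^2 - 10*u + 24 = (u - 2)*(u^2 - u - 12) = (u - 2)*(u + 3)*(u - 4)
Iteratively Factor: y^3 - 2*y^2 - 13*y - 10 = (y - 5)*(y^2 + 3*y + 2) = (y - 5)*(y + 2)*(y + 1)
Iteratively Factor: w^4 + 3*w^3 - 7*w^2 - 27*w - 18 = (w + 1)*(w^3 + 2*w^2 - 9*w - 18) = (w - 3)*(w + 1)*(w^2 + 5*w + 6) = (w - 3)*(w + 1)*(w + 3)*(w + 2)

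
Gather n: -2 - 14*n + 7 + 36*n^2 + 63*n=36*n^2 + 49*n + 5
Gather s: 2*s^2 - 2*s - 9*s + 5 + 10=2*s^2 - 11*s + 15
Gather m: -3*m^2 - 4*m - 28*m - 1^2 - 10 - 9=-3*m^2 - 32*m - 20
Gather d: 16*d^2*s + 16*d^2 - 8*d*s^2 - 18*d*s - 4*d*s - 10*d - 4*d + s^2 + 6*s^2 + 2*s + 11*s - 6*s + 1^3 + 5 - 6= d^2*(16*s + 16) + d*(-8*s^2 - 22*s - 14) + 7*s^2 + 7*s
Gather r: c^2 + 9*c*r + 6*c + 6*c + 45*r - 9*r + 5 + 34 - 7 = c^2 + 12*c + r*(9*c + 36) + 32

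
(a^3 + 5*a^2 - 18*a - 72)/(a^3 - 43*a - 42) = (a^2 - a - 12)/(a^2 - 6*a - 7)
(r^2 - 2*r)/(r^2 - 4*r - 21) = r*(2 - r)/(-r^2 + 4*r + 21)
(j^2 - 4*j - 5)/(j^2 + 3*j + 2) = (j - 5)/(j + 2)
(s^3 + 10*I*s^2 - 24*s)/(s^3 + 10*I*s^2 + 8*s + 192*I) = s*(s + 4*I)/(s^2 + 4*I*s + 32)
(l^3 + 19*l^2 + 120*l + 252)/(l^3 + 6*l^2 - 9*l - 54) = (l^2 + 13*l + 42)/(l^2 - 9)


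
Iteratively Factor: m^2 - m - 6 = (m - 3)*(m + 2)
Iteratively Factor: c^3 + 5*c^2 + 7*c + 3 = (c + 3)*(c^2 + 2*c + 1) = (c + 1)*(c + 3)*(c + 1)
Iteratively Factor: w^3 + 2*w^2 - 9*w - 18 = (w + 3)*(w^2 - w - 6) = (w + 2)*(w + 3)*(w - 3)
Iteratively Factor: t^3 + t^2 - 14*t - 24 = (t + 2)*(t^2 - t - 12) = (t + 2)*(t + 3)*(t - 4)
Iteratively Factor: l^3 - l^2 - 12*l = (l - 4)*(l^2 + 3*l) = l*(l - 4)*(l + 3)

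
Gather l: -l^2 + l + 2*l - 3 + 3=-l^2 + 3*l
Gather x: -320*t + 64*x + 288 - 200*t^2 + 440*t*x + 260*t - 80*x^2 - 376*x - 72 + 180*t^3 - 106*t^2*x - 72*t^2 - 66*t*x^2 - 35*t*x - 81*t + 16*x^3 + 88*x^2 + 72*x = 180*t^3 - 272*t^2 - 141*t + 16*x^3 + x^2*(8 - 66*t) + x*(-106*t^2 + 405*t - 240) + 216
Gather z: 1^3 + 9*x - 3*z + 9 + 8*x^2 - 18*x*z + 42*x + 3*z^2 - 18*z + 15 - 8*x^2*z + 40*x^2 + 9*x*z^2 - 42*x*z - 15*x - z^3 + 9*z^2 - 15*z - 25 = 48*x^2 + 36*x - z^3 + z^2*(9*x + 12) + z*(-8*x^2 - 60*x - 36)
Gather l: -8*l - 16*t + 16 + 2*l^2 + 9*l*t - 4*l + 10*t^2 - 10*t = 2*l^2 + l*(9*t - 12) + 10*t^2 - 26*t + 16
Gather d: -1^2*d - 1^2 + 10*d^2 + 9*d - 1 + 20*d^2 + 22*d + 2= 30*d^2 + 30*d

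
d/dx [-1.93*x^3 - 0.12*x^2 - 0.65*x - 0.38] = -5.79*x^2 - 0.24*x - 0.65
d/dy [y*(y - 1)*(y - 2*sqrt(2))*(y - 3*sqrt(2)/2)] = 4*y^3 - 21*sqrt(2)*y^2/2 - 3*y^2 + 7*sqrt(2)*y + 12*y - 6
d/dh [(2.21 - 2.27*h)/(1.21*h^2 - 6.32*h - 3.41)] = (2.7467*h^2 - 5.3482*h + 21.7079)/(1.4641*h^4 - 15.2944*h^3 + 31.6902*h^2 + 43.1024*h + 11.6281)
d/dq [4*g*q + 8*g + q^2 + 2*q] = 4*g + 2*q + 2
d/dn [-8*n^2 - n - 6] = -16*n - 1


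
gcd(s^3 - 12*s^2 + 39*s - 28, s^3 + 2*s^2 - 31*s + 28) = s^2 - 5*s + 4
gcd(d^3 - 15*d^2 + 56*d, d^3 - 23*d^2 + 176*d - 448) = d^2 - 15*d + 56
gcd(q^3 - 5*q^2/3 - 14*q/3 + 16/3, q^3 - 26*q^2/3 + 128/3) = q^2 - 2*q/3 - 16/3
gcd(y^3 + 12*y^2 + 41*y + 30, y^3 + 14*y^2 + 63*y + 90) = y^2 + 11*y + 30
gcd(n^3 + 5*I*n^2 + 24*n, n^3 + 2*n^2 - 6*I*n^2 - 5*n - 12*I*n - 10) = 1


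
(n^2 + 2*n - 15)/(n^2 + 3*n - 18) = (n + 5)/(n + 6)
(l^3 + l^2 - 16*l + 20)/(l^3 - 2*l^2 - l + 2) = (l^2 + 3*l - 10)/(l^2 - 1)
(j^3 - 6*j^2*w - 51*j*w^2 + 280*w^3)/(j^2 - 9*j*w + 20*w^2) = (-j^2 + j*w + 56*w^2)/(-j + 4*w)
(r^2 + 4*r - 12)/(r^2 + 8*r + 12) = (r - 2)/(r + 2)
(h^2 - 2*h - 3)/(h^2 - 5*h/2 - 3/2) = 2*(h + 1)/(2*h + 1)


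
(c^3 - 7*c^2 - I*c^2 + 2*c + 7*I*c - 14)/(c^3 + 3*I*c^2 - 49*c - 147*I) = (c^2 - I*c + 2)/(c^2 + c*(7 + 3*I) + 21*I)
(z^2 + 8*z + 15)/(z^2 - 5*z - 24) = (z + 5)/(z - 8)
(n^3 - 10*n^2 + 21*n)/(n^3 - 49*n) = (n - 3)/(n + 7)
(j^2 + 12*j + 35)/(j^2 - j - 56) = (j + 5)/(j - 8)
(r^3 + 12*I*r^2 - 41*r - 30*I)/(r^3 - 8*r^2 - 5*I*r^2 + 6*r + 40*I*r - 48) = (r^2 + 11*I*r - 30)/(r^2 + r*(-8 - 6*I) + 48*I)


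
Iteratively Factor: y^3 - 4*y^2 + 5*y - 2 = (y - 2)*(y^2 - 2*y + 1) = (y - 2)*(y - 1)*(y - 1)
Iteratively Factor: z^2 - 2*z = (z)*(z - 2)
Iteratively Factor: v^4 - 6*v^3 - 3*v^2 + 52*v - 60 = (v - 2)*(v^3 - 4*v^2 - 11*v + 30) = (v - 5)*(v - 2)*(v^2 + v - 6) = (v - 5)*(v - 2)^2*(v + 3)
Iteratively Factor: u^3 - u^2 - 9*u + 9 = (u - 3)*(u^2 + 2*u - 3) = (u - 3)*(u - 1)*(u + 3)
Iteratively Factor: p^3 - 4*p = (p - 2)*(p^2 + 2*p) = (p - 2)*(p + 2)*(p)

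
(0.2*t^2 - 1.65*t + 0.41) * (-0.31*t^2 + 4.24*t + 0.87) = -0.062*t^4 + 1.3595*t^3 - 6.9491*t^2 + 0.3029*t + 0.3567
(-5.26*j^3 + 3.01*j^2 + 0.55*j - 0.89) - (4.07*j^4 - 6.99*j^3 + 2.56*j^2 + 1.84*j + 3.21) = -4.07*j^4 + 1.73*j^3 + 0.45*j^2 - 1.29*j - 4.1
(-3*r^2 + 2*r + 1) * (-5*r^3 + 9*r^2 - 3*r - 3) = 15*r^5 - 37*r^4 + 22*r^3 + 12*r^2 - 9*r - 3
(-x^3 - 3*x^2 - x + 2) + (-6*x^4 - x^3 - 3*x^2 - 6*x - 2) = -6*x^4 - 2*x^3 - 6*x^2 - 7*x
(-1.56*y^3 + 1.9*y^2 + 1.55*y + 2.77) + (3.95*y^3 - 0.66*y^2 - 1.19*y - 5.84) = 2.39*y^3 + 1.24*y^2 + 0.36*y - 3.07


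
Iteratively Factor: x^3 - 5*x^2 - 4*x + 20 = (x + 2)*(x^2 - 7*x + 10) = (x - 2)*(x + 2)*(x - 5)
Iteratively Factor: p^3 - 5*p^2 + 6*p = (p - 3)*(p^2 - 2*p) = (p - 3)*(p - 2)*(p)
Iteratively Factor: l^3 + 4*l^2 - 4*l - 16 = (l + 4)*(l^2 - 4) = (l + 2)*(l + 4)*(l - 2)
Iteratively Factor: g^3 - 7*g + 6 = (g - 1)*(g^2 + g - 6) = (g - 2)*(g - 1)*(g + 3)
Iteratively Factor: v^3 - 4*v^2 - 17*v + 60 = (v - 5)*(v^2 + v - 12) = (v - 5)*(v + 4)*(v - 3)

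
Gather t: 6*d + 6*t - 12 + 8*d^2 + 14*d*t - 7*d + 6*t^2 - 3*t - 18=8*d^2 - d + 6*t^2 + t*(14*d + 3) - 30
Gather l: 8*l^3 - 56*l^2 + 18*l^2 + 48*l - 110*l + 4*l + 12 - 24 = 8*l^3 - 38*l^2 - 58*l - 12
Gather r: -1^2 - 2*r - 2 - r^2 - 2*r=-r^2 - 4*r - 3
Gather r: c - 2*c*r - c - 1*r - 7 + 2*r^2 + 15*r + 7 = 2*r^2 + r*(14 - 2*c)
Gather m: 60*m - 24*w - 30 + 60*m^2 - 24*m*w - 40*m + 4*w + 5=60*m^2 + m*(20 - 24*w) - 20*w - 25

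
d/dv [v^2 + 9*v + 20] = 2*v + 9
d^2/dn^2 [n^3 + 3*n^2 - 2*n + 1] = 6*n + 6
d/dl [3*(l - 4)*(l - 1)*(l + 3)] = 9*l^2 - 12*l - 33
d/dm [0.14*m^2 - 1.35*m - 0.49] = 0.28*m - 1.35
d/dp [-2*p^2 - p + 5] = -4*p - 1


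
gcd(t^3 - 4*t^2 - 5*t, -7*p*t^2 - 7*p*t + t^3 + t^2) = t^2 + t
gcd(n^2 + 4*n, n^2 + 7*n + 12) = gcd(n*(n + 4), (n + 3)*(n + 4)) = n + 4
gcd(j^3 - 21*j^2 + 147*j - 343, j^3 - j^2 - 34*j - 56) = j - 7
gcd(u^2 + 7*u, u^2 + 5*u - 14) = u + 7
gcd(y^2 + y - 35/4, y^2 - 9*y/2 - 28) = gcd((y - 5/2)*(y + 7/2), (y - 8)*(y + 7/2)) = y + 7/2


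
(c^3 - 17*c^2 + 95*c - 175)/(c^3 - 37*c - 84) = (c^2 - 10*c + 25)/(c^2 + 7*c + 12)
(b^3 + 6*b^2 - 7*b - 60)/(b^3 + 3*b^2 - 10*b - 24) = (b + 5)/(b + 2)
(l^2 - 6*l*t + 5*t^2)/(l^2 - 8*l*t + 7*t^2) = (-l + 5*t)/(-l + 7*t)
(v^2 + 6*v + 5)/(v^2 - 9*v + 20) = (v^2 + 6*v + 5)/(v^2 - 9*v + 20)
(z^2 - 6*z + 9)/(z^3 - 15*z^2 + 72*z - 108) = (z - 3)/(z^2 - 12*z + 36)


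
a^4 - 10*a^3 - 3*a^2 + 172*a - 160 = (a - 8)*(a - 5)*(a - 1)*(a + 4)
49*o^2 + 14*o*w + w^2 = (7*o + w)^2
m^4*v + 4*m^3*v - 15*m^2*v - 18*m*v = m*(m - 3)*(m + 6)*(m*v + v)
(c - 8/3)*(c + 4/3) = c^2 - 4*c/3 - 32/9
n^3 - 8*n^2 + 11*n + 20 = (n - 5)*(n - 4)*(n + 1)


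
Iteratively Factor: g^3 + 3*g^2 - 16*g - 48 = (g - 4)*(g^2 + 7*g + 12) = (g - 4)*(g + 4)*(g + 3)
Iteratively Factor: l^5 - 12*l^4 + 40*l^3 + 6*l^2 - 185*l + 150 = (l - 1)*(l^4 - 11*l^3 + 29*l^2 + 35*l - 150) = (l - 5)*(l - 1)*(l^3 - 6*l^2 - l + 30) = (l - 5)*(l - 1)*(l + 2)*(l^2 - 8*l + 15) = (l - 5)*(l - 3)*(l - 1)*(l + 2)*(l - 5)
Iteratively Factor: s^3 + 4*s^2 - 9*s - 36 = (s + 4)*(s^2 - 9) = (s - 3)*(s + 4)*(s + 3)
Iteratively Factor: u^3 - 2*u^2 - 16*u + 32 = (u - 2)*(u^2 - 16) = (u - 2)*(u + 4)*(u - 4)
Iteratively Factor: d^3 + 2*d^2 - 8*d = (d)*(d^2 + 2*d - 8) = d*(d - 2)*(d + 4)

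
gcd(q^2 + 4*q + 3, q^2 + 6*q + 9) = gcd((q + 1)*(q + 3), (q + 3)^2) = q + 3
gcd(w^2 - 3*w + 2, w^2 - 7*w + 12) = 1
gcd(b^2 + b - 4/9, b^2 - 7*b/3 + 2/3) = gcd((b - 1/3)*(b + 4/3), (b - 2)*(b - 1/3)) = b - 1/3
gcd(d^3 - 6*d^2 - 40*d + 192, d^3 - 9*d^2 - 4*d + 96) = d^2 - 12*d + 32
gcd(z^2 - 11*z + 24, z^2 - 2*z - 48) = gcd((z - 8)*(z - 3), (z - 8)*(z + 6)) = z - 8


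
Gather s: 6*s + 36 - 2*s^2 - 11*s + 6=-2*s^2 - 5*s + 42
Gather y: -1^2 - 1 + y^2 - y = y^2 - y - 2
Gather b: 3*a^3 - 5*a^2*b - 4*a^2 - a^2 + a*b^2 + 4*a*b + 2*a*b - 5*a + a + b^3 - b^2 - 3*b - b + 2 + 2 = 3*a^3 - 5*a^2 - 4*a + b^3 + b^2*(a - 1) + b*(-5*a^2 + 6*a - 4) + 4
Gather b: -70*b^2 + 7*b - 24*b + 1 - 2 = -70*b^2 - 17*b - 1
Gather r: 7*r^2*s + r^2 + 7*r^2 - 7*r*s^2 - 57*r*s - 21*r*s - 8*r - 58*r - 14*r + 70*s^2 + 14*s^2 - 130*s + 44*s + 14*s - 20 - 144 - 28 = r^2*(7*s + 8) + r*(-7*s^2 - 78*s - 80) + 84*s^2 - 72*s - 192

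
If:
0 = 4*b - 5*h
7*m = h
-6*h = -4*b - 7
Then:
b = 35/4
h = 7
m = 1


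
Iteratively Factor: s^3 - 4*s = (s + 2)*(s^2 - 2*s) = (s - 2)*(s + 2)*(s)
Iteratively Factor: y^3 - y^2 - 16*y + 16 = (y - 4)*(y^2 + 3*y - 4) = (y - 4)*(y + 4)*(y - 1)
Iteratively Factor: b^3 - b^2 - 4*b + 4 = (b - 2)*(b^2 + b - 2) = (b - 2)*(b - 1)*(b + 2)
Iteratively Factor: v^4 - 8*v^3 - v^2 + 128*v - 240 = (v - 4)*(v^3 - 4*v^2 - 17*v + 60) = (v - 5)*(v - 4)*(v^2 + v - 12) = (v - 5)*(v - 4)*(v + 4)*(v - 3)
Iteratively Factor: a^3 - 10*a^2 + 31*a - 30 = (a - 2)*(a^2 - 8*a + 15) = (a - 3)*(a - 2)*(a - 5)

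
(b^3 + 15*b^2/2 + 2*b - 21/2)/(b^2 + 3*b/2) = b + 6 - 7/b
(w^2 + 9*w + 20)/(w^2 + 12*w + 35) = (w + 4)/(w + 7)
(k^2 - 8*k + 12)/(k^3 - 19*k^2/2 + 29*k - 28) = 2*(k - 6)/(2*k^2 - 15*k + 28)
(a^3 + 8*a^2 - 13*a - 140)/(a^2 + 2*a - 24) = (a^2 + 12*a + 35)/(a + 6)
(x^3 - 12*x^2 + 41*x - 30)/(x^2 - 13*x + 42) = (x^2 - 6*x + 5)/(x - 7)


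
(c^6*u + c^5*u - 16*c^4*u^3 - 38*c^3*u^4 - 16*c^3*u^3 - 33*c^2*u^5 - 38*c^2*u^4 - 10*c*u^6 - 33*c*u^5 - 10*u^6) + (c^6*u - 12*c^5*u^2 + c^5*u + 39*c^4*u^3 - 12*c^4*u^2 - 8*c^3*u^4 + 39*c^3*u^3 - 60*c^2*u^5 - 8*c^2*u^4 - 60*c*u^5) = 2*c^6*u - 12*c^5*u^2 + 2*c^5*u + 23*c^4*u^3 - 12*c^4*u^2 - 46*c^3*u^4 + 23*c^3*u^3 - 93*c^2*u^5 - 46*c^2*u^4 - 10*c*u^6 - 93*c*u^5 - 10*u^6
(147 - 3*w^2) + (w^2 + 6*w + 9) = -2*w^2 + 6*w + 156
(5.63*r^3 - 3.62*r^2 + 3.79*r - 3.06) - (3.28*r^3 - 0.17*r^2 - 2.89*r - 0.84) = 2.35*r^3 - 3.45*r^2 + 6.68*r - 2.22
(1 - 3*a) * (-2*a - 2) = 6*a^2 + 4*a - 2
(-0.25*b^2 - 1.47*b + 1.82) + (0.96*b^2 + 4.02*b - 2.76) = 0.71*b^2 + 2.55*b - 0.94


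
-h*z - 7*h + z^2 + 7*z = (-h + z)*(z + 7)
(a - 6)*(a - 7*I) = a^2 - 6*a - 7*I*a + 42*I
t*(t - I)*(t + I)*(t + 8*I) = t^4 + 8*I*t^3 + t^2 + 8*I*t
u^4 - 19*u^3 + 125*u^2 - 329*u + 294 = (u - 7)^2*(u - 3)*(u - 2)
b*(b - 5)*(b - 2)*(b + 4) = b^4 - 3*b^3 - 18*b^2 + 40*b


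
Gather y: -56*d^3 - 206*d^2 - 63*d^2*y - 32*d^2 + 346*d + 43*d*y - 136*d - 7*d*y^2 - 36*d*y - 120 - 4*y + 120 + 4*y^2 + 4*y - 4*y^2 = -56*d^3 - 238*d^2 - 7*d*y^2 + 210*d + y*(-63*d^2 + 7*d)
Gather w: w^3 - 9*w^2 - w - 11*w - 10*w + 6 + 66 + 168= w^3 - 9*w^2 - 22*w + 240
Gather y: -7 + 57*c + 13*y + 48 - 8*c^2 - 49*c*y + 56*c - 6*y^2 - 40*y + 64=-8*c^2 + 113*c - 6*y^2 + y*(-49*c - 27) + 105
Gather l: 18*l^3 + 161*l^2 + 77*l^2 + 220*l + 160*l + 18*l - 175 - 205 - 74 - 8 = 18*l^3 + 238*l^2 + 398*l - 462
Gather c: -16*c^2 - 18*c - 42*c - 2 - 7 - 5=-16*c^2 - 60*c - 14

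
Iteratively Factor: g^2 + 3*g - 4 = (g + 4)*(g - 1)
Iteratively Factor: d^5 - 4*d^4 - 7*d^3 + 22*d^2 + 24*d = (d)*(d^4 - 4*d^3 - 7*d^2 + 22*d + 24) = d*(d + 2)*(d^3 - 6*d^2 + 5*d + 12) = d*(d - 4)*(d + 2)*(d^2 - 2*d - 3) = d*(d - 4)*(d - 3)*(d + 2)*(d + 1)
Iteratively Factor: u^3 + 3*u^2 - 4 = (u + 2)*(u^2 + u - 2) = (u - 1)*(u + 2)*(u + 2)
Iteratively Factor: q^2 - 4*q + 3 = (q - 1)*(q - 3)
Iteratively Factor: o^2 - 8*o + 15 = (o - 3)*(o - 5)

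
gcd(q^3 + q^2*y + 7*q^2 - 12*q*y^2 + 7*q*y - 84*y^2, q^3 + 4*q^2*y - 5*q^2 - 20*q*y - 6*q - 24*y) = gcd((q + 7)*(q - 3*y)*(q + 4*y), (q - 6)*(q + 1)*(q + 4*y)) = q + 4*y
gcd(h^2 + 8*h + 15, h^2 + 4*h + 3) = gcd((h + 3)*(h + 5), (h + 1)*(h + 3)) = h + 3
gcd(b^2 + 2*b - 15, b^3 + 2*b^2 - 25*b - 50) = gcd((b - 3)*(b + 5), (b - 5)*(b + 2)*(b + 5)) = b + 5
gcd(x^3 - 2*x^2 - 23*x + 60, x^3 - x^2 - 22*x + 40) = x^2 + x - 20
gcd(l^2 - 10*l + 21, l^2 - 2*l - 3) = l - 3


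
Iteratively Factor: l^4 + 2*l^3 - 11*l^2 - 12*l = (l)*(l^3 + 2*l^2 - 11*l - 12) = l*(l + 4)*(l^2 - 2*l - 3) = l*(l - 3)*(l + 4)*(l + 1)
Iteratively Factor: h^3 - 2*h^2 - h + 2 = (h - 1)*(h^2 - h - 2) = (h - 1)*(h + 1)*(h - 2)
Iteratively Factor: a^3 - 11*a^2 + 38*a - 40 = (a - 4)*(a^2 - 7*a + 10) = (a - 4)*(a - 2)*(a - 5)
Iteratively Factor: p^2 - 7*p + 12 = (p - 4)*(p - 3)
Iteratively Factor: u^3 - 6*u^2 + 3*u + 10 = (u + 1)*(u^2 - 7*u + 10) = (u - 2)*(u + 1)*(u - 5)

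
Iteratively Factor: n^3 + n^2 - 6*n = (n - 2)*(n^2 + 3*n) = n*(n - 2)*(n + 3)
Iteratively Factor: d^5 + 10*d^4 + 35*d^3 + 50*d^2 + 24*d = (d + 2)*(d^4 + 8*d^3 + 19*d^2 + 12*d) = (d + 1)*(d + 2)*(d^3 + 7*d^2 + 12*d) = (d + 1)*(d + 2)*(d + 4)*(d^2 + 3*d) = d*(d + 1)*(d + 2)*(d + 4)*(d + 3)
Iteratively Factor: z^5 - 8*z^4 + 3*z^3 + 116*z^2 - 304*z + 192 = (z - 4)*(z^4 - 4*z^3 - 13*z^2 + 64*z - 48) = (z - 4)*(z - 1)*(z^3 - 3*z^2 - 16*z + 48) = (z - 4)^2*(z - 1)*(z^2 + z - 12) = (z - 4)^2*(z - 3)*(z - 1)*(z + 4)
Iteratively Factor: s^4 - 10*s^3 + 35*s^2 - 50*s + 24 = (s - 2)*(s^3 - 8*s^2 + 19*s - 12) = (s - 4)*(s - 2)*(s^2 - 4*s + 3) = (s - 4)*(s - 2)*(s - 1)*(s - 3)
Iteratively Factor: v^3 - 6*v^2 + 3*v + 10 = (v - 2)*(v^2 - 4*v - 5) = (v - 5)*(v - 2)*(v + 1)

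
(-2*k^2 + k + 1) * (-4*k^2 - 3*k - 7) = 8*k^4 + 2*k^3 + 7*k^2 - 10*k - 7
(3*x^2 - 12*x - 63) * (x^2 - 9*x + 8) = 3*x^4 - 39*x^3 + 69*x^2 + 471*x - 504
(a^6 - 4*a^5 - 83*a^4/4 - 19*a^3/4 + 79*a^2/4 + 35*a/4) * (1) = a^6 - 4*a^5 - 83*a^4/4 - 19*a^3/4 + 79*a^2/4 + 35*a/4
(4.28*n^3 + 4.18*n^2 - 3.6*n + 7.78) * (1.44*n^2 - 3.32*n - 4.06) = 6.1632*n^5 - 8.1904*n^4 - 36.4384*n^3 + 6.1844*n^2 - 11.2136*n - 31.5868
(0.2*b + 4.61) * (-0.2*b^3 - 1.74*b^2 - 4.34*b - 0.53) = -0.04*b^4 - 1.27*b^3 - 8.8894*b^2 - 20.1134*b - 2.4433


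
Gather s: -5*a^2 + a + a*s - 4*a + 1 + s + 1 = -5*a^2 - 3*a + s*(a + 1) + 2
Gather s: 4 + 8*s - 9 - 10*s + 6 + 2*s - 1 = 0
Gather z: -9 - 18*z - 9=-18*z - 18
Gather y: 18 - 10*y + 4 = 22 - 10*y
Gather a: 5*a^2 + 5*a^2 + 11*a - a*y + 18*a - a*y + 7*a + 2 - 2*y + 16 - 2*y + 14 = 10*a^2 + a*(36 - 2*y) - 4*y + 32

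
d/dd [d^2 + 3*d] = 2*d + 3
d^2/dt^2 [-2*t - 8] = 0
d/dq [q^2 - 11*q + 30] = 2*q - 11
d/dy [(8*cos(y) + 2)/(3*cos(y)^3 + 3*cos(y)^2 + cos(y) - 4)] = 2*(24*cos(y) + 21*cos(2*y)/2 + 6*cos(3*y) + 55/2)*sin(y)/(3*cos(y)^3 + 3*cos(y)^2 + cos(y) - 4)^2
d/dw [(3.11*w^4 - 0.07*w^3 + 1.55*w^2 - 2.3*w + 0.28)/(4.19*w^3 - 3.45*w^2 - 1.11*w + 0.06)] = (13.0309*w^6 - 21.459*w^5 - 16.6093*w^4 + 20.1758*w^3 - 13.1877*w^2 + 2.118*w + 0.1728)/(17.5561*w^6 - 28.911*w^5 + 2.6007*w^4 + 8.1618*w^3 + 0.8181*w^2 - 0.1332*w + 0.0036)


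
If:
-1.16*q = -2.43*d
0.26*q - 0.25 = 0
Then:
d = 0.46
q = 0.96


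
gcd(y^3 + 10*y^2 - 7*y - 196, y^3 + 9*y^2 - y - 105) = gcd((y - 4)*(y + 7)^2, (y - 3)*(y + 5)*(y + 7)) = y + 7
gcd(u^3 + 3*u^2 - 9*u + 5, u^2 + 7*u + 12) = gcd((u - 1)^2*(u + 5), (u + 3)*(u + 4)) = 1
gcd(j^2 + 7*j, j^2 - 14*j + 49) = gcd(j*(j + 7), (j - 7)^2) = 1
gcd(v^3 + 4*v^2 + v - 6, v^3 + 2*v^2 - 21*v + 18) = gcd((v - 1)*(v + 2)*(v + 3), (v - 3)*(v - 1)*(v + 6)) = v - 1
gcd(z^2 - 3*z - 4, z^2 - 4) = 1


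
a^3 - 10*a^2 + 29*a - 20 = (a - 5)*(a - 4)*(a - 1)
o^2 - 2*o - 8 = (o - 4)*(o + 2)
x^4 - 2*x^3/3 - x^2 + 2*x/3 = x*(x - 1)*(x - 2/3)*(x + 1)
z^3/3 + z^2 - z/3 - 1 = (z/3 + 1)*(z - 1)*(z + 1)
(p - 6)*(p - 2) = p^2 - 8*p + 12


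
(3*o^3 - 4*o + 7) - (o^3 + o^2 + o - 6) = 2*o^3 - o^2 - 5*o + 13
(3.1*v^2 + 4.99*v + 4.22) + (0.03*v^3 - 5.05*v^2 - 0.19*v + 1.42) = 0.03*v^3 - 1.95*v^2 + 4.8*v + 5.64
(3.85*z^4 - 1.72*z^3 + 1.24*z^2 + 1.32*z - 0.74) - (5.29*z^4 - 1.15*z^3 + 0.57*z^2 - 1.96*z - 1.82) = -1.44*z^4 - 0.57*z^3 + 0.67*z^2 + 3.28*z + 1.08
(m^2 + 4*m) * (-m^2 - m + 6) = -m^4 - 5*m^3 + 2*m^2 + 24*m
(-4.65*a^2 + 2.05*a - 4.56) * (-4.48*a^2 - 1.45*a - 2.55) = 20.832*a^4 - 2.4415*a^3 + 29.3138*a^2 + 1.3845*a + 11.628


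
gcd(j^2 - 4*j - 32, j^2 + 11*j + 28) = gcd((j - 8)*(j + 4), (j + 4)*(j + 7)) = j + 4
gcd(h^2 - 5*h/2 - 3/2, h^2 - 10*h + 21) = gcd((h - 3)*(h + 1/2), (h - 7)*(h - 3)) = h - 3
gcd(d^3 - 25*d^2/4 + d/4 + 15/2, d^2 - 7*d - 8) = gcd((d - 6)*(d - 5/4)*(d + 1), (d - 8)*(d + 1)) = d + 1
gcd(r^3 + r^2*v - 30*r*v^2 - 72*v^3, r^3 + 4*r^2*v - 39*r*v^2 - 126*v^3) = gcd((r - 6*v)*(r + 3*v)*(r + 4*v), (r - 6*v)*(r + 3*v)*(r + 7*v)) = r^2 - 3*r*v - 18*v^2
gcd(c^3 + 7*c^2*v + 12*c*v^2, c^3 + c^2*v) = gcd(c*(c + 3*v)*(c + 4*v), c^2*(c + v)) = c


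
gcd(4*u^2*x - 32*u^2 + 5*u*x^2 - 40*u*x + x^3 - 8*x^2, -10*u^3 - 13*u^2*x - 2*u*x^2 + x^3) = u + x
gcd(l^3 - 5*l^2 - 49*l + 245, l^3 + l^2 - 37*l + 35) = l^2 + 2*l - 35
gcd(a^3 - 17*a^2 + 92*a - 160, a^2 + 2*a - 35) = a - 5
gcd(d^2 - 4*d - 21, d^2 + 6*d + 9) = d + 3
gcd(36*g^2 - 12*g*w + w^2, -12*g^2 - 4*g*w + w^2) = -6*g + w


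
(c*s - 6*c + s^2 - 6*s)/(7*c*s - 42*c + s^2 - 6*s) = (c + s)/(7*c + s)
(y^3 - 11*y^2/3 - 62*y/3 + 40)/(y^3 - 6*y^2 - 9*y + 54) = (3*y^2 + 7*y - 20)/(3*(y^2 - 9))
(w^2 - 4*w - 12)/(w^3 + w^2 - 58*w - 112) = (w - 6)/(w^2 - w - 56)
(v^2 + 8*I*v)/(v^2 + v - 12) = v*(v + 8*I)/(v^2 + v - 12)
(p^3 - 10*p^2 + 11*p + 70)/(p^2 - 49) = (p^2 - 3*p - 10)/(p + 7)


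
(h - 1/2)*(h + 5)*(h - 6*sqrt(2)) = h^3 - 6*sqrt(2)*h^2 + 9*h^2/2 - 27*sqrt(2)*h - 5*h/2 + 15*sqrt(2)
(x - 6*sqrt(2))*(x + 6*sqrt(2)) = x^2 - 72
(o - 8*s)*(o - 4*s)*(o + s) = o^3 - 11*o^2*s + 20*o*s^2 + 32*s^3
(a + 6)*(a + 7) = a^2 + 13*a + 42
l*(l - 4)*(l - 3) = l^3 - 7*l^2 + 12*l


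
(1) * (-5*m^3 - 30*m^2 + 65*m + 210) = -5*m^3 - 30*m^2 + 65*m + 210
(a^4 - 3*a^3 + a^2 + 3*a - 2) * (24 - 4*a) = -4*a^5 + 36*a^4 - 76*a^3 + 12*a^2 + 80*a - 48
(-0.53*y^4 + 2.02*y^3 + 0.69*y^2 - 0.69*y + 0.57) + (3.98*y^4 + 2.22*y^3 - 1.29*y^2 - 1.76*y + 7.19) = 3.45*y^4 + 4.24*y^3 - 0.6*y^2 - 2.45*y + 7.76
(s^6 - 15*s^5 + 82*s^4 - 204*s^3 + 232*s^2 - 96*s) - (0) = s^6 - 15*s^5 + 82*s^4 - 204*s^3 + 232*s^2 - 96*s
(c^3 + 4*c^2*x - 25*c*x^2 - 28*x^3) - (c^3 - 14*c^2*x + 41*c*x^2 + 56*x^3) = 18*c^2*x - 66*c*x^2 - 84*x^3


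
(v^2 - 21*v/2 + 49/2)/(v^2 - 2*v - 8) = (-2*v^2 + 21*v - 49)/(2*(-v^2 + 2*v + 8))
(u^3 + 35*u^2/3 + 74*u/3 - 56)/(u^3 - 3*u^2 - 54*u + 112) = (u^2 + 14*u/3 - 8)/(u^2 - 10*u + 16)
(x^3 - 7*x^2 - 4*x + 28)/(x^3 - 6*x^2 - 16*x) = (x^2 - 9*x + 14)/(x*(x - 8))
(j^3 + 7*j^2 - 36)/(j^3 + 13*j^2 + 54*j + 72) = (j - 2)/(j + 4)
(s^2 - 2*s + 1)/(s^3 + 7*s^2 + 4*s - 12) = (s - 1)/(s^2 + 8*s + 12)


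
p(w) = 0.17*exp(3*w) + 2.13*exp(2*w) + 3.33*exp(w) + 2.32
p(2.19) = 323.40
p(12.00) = 732965785381696.00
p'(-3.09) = 0.16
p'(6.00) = 34181263.09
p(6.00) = 11510208.20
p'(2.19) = 733.68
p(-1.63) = 3.06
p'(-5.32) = 0.02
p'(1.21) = 78.31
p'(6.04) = 38508497.85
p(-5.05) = 2.34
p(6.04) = 12962280.65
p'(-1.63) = 0.82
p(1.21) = 43.85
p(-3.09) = 2.48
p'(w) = 0.51*exp(3*w) + 4.26*exp(2*w) + 3.33*exp(w)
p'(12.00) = 2198840933231000.00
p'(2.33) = 1037.95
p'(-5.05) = 0.02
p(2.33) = 446.12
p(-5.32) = 2.34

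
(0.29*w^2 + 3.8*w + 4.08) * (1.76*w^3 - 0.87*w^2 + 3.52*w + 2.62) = 0.5104*w^5 + 6.4357*w^4 + 4.8956*w^3 + 10.5862*w^2 + 24.3176*w + 10.6896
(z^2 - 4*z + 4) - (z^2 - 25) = 29 - 4*z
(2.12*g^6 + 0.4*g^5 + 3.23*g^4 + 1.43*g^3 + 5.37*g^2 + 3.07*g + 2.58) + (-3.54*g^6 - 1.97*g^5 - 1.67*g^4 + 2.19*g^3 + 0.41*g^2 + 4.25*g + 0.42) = -1.42*g^6 - 1.57*g^5 + 1.56*g^4 + 3.62*g^3 + 5.78*g^2 + 7.32*g + 3.0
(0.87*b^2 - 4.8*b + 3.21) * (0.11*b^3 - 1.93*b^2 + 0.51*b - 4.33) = 0.0957*b^5 - 2.2071*b^4 + 10.0608*b^3 - 12.4104*b^2 + 22.4211*b - 13.8993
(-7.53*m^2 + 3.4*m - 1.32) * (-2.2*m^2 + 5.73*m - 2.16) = 16.566*m^4 - 50.6269*m^3 + 38.6508*m^2 - 14.9076*m + 2.8512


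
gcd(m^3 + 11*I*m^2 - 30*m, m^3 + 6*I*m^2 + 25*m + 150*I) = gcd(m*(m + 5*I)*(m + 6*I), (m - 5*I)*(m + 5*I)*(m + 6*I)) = m^2 + 11*I*m - 30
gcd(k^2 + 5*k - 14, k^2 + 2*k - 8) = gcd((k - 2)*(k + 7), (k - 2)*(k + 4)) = k - 2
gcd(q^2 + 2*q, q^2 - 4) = q + 2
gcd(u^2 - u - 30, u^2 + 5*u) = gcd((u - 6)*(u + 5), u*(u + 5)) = u + 5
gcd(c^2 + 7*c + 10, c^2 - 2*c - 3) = 1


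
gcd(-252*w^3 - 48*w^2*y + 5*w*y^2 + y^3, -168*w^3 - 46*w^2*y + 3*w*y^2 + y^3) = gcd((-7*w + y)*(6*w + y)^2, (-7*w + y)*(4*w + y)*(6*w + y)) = -42*w^2 - w*y + y^2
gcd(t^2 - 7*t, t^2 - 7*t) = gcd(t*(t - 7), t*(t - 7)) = t^2 - 7*t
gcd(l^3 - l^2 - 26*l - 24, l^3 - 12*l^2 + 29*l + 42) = l^2 - 5*l - 6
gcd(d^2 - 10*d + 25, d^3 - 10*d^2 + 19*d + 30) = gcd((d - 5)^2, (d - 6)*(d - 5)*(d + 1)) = d - 5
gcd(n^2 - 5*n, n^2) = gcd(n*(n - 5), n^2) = n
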